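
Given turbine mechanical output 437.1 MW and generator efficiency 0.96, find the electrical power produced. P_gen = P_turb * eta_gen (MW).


P_gen = 437.1 * 0.96 = 419.6160 MW


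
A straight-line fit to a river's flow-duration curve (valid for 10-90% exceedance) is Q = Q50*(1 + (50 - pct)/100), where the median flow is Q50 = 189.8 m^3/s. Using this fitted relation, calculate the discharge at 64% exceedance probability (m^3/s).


Q = 189.8 * (1 + (50 - 64)/100) = 163.2280 m^3/s


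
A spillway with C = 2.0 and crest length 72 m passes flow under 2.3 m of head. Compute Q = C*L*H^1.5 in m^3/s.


Q = 2.0 * 72 * 2.3^1.5 = 502.2897 m^3/s


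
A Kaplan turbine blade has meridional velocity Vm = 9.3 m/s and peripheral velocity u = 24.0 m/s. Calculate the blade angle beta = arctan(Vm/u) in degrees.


beta = arctan(9.3 / 24.0) = 21.1813 degrees


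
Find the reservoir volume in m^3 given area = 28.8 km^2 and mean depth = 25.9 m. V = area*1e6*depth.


V = 28.8 * 1e6 * 25.9 = 7.4592e+08 m^3


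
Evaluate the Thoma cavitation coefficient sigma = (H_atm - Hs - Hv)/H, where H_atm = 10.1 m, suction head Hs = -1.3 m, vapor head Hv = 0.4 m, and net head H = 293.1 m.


sigma = (10.1 - (-1.3) - 0.4) / 293.1 = 0.0375


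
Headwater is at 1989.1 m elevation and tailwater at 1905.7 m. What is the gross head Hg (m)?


Hg = 1989.1 - 1905.7 = 83.4000 m


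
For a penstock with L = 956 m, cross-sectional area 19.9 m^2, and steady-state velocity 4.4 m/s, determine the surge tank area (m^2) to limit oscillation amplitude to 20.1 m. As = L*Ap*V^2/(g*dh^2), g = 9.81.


As = 956 * 19.9 * 4.4^2 / (9.81 * 20.1^2) = 92.9298 m^2


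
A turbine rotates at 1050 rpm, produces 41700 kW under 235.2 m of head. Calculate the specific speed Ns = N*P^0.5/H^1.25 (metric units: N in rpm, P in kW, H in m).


Ns = 1050 * 41700^0.5 / 235.2^1.25 = 232.7880


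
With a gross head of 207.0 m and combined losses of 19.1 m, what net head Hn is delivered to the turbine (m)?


Hn = 207.0 - 19.1 = 187.9000 m


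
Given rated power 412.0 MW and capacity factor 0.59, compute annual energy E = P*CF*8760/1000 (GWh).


E = 412.0 * 0.59 * 8760 / 1000 = 2129.3808 GWh


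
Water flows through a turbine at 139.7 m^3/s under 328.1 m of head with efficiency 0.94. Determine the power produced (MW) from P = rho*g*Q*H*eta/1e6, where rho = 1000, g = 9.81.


P = 1000 * 9.81 * 139.7 * 328.1 * 0.94 / 1e6 = 422.6681 MW


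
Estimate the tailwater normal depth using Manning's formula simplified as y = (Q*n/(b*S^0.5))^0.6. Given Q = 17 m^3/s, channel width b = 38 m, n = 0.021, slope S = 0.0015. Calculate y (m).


y = (17 * 0.021 / (38 * 0.0015^0.5))^0.6 = 0.4275 m


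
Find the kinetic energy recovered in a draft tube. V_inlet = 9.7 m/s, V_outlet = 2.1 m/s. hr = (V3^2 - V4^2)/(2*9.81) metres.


hr = (9.7^2 - 2.1^2) / (2*9.81) = 4.5708 m


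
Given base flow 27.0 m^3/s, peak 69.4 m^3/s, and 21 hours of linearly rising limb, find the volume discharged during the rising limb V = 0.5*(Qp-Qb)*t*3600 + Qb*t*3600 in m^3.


V = 0.5*(69.4 - 27.0)*21*3600 + 27.0*21*3600 = 3.6439e+06 m^3


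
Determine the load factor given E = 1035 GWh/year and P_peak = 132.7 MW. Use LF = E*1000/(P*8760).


LF = 1035 * 1000 / (132.7 * 8760) = 0.8904


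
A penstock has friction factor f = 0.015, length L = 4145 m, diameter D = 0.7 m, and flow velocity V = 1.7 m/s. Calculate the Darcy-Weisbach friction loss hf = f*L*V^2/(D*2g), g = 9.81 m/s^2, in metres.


hf = 0.015 * 4145 * 1.7^2 / (0.7 * 2 * 9.81) = 13.0833 m


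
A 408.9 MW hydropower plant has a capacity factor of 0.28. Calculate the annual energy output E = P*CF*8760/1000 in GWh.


E = 408.9 * 0.28 * 8760 / 1000 = 1002.9499 GWh


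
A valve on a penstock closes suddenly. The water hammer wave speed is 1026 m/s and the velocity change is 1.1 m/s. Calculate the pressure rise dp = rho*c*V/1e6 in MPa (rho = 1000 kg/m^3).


dp = 1000 * 1026 * 1.1 / 1e6 = 1.1286 MPa


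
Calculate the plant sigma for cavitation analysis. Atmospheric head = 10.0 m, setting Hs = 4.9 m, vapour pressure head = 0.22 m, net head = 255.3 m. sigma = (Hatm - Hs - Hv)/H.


sigma = (10.0 - 4.9 - 0.22) / 255.3 = 0.0191


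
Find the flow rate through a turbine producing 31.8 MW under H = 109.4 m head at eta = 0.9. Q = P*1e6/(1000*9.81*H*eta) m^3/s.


Q = 31.8 * 1e6 / (1000 * 9.81 * 109.4 * 0.9) = 32.9229 m^3/s


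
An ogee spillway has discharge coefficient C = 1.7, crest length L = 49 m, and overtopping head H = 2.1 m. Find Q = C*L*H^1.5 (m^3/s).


Q = 1.7 * 49 * 2.1^1.5 = 253.4977 m^3/s


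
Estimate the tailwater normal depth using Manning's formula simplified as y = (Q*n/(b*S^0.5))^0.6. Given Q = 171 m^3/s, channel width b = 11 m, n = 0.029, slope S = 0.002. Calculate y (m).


y = (171 * 0.029 / (11 * 0.002^0.5))^0.6 = 4.0003 m


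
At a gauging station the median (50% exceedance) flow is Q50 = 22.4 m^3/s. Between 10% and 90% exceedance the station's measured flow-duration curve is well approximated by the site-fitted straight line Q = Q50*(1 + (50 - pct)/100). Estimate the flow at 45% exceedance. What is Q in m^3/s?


Q = 22.4 * (1 + (50 - 45)/100) = 23.5200 m^3/s


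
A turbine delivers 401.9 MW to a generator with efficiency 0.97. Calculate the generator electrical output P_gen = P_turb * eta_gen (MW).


P_gen = 401.9 * 0.97 = 389.8430 MW


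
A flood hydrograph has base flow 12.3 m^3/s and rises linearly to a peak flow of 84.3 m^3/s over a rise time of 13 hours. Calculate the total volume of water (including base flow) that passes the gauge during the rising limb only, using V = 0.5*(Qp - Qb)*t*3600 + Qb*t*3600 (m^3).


V = 0.5*(84.3 - 12.3)*13*3600 + 12.3*13*3600 = 2.2604e+06 m^3


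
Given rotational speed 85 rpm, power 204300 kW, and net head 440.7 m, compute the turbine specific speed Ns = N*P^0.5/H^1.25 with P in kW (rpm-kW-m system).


Ns = 85 * 204300^0.5 / 440.7^1.25 = 19.0272


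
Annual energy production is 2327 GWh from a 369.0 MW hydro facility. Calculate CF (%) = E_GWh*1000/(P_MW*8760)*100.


CF = 2327 * 1000 / (369.0 * 8760) * 100 = 71.9890 %


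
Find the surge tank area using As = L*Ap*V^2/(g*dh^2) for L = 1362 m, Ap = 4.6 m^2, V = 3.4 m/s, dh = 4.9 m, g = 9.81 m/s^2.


As = 1362 * 4.6 * 3.4^2 / (9.81 * 4.9^2) = 307.4904 m^2


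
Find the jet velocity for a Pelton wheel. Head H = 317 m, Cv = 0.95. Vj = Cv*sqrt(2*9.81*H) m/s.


Vj = 0.95 * sqrt(2*9.81*317) = 74.9209 m/s


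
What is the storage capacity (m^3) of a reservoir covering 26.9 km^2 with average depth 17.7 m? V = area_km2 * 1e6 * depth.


V = 26.9 * 1e6 * 17.7 = 4.7613e+08 m^3


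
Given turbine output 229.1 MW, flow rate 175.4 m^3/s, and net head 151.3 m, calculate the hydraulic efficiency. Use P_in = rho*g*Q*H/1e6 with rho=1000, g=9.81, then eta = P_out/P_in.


P_in = 1000 * 9.81 * 175.4 * 151.3 / 1e6 = 260.3380 MW
eta = 229.1 / 260.3380 = 0.8800


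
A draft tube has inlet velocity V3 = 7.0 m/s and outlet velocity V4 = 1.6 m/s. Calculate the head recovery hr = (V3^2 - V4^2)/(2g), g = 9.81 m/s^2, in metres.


hr = (7.0^2 - 1.6^2) / (2*9.81) = 2.3670 m


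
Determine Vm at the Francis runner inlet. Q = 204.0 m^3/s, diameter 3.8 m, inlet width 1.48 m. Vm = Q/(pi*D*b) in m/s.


Vm = 204.0 / (pi * 3.8 * 1.48) = 11.5461 m/s


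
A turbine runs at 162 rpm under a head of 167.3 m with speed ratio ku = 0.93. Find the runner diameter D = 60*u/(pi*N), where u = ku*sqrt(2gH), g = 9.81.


u = 0.93 * sqrt(2*9.81*167.3) = 53.2820 m/s
D = 60 * 53.2820 / (pi * 162) = 6.2815 m


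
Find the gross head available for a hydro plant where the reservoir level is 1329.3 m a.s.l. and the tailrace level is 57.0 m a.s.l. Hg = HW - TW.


Hg = 1329.3 - 57.0 = 1272.3000 m


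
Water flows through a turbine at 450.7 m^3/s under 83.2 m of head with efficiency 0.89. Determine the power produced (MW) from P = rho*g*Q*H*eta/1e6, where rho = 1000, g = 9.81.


P = 1000 * 9.81 * 450.7 * 83.2 * 0.89 / 1e6 = 327.3934 MW


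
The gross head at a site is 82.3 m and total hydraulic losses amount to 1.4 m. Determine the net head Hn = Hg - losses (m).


Hn = 82.3 - 1.4 = 80.9000 m


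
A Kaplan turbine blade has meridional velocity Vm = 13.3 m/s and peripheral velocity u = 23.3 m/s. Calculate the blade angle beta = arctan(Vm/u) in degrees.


beta = arctan(13.3 / 23.3) = 29.7184 degrees


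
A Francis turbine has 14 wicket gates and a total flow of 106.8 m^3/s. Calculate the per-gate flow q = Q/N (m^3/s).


q = 106.8 / 14 = 7.6286 m^3/s


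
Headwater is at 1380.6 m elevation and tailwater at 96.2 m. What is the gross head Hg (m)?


Hg = 1380.6 - 96.2 = 1284.4000 m


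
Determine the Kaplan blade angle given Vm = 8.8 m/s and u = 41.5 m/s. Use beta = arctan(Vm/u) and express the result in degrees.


beta = arctan(8.8 / 41.5) = 11.9721 degrees


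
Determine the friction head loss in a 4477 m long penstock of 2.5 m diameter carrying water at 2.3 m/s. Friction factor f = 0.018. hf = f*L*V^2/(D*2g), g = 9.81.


hf = 0.018 * 4477 * 2.3^2 / (2.5 * 2 * 9.81) = 8.6911 m


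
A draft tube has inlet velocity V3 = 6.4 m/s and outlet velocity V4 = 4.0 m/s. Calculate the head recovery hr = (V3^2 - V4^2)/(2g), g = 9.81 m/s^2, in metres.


hr = (6.4^2 - 4.0^2) / (2*9.81) = 1.2722 m


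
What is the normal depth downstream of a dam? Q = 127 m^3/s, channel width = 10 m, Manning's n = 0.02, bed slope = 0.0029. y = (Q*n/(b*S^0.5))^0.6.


y = (127 * 0.02 / (10 * 0.0029^0.5))^0.6 = 2.5362 m


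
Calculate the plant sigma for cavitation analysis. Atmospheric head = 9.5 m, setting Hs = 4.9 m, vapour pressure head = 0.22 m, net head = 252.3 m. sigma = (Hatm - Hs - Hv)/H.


sigma = (9.5 - 4.9 - 0.22) / 252.3 = 0.0174


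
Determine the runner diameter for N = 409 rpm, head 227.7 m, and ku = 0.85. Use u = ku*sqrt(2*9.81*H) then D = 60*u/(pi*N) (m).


u = 0.85 * sqrt(2*9.81*227.7) = 56.8133 m/s
D = 60 * 56.8133 / (pi * 409) = 2.6529 m


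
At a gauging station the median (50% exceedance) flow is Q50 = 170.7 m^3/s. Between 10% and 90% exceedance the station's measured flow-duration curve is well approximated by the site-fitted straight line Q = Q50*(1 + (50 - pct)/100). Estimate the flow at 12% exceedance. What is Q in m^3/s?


Q = 170.7 * (1 + (50 - 12)/100) = 235.5660 m^3/s


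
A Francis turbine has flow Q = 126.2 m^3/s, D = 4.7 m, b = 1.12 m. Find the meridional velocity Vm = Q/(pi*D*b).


Vm = 126.2 / (pi * 4.7 * 1.12) = 7.6312 m/s


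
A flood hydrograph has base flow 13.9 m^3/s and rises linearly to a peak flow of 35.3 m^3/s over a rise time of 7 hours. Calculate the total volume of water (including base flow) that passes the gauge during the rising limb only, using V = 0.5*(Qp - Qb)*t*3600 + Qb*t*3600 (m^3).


V = 0.5*(35.3 - 13.9)*7*3600 + 13.9*7*3600 = 619920.0000 m^3


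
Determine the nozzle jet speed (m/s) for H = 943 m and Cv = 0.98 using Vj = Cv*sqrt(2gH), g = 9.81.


Vj = 0.98 * sqrt(2*9.81*943) = 133.3004 m/s


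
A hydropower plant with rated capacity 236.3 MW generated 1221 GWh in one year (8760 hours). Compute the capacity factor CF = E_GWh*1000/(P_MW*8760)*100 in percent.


CF = 1221 * 1000 / (236.3 * 8760) * 100 = 58.9858 %


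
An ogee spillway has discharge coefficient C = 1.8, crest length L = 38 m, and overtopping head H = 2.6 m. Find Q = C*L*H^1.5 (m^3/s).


Q = 1.8 * 38 * 2.6^1.5 = 286.7584 m^3/s


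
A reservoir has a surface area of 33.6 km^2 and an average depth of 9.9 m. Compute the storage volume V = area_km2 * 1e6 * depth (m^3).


V = 33.6 * 1e6 * 9.9 = 3.3264e+08 m^3


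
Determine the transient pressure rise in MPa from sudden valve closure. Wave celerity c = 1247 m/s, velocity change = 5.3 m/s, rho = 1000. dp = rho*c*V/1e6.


dp = 1000 * 1247 * 5.3 / 1e6 = 6.6091 MPa


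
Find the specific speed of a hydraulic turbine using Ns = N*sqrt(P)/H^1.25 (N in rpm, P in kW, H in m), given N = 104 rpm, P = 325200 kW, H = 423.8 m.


Ns = 104 * 325200^0.5 / 423.8^1.25 = 30.8431


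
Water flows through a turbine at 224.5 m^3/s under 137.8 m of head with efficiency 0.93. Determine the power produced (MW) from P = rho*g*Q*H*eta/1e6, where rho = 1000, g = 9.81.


P = 1000 * 9.81 * 224.5 * 137.8 * 0.93 / 1e6 = 282.2393 MW


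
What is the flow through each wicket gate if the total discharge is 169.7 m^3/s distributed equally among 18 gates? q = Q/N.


q = 169.7 / 18 = 9.4278 m^3/s


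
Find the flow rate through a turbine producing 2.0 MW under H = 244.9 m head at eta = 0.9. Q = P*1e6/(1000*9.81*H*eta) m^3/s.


Q = 2.0 * 1e6 / (1000 * 9.81 * 244.9 * 0.9) = 0.9250 m^3/s


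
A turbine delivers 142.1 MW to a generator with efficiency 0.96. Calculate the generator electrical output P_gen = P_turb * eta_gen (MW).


P_gen = 142.1 * 0.96 = 136.4160 MW


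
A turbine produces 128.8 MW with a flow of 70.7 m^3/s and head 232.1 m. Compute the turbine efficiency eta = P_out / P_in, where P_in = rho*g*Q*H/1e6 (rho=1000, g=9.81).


P_in = 1000 * 9.81 * 70.7 * 232.1 / 1e6 = 160.9769 MW
eta = 128.8 / 160.9769 = 0.8001


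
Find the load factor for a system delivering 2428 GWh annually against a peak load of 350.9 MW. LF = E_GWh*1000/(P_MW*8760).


LF = 2428 * 1000 / (350.9 * 8760) = 0.7899


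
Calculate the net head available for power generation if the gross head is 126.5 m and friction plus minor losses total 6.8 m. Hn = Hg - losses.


Hn = 126.5 - 6.8 = 119.7000 m


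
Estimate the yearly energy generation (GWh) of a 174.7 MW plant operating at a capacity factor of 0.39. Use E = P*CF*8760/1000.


E = 174.7 * 0.39 * 8760 / 1000 = 596.8451 GWh


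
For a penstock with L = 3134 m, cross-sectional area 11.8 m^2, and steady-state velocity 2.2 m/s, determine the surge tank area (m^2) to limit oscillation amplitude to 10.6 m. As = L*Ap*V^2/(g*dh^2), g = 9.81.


As = 3134 * 11.8 * 2.2^2 / (9.81 * 10.6^2) = 162.3849 m^2


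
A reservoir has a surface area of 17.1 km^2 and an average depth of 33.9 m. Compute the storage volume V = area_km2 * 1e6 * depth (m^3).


V = 17.1 * 1e6 * 33.9 = 5.7969e+08 m^3


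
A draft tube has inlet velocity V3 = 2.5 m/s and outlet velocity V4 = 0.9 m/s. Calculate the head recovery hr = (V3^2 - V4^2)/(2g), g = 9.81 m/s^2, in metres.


hr = (2.5^2 - 0.9^2) / (2*9.81) = 0.2773 m


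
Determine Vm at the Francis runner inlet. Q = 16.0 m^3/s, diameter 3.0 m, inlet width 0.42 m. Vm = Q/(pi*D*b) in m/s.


Vm = 16.0 / (pi * 3.0 * 0.42) = 4.0420 m/s


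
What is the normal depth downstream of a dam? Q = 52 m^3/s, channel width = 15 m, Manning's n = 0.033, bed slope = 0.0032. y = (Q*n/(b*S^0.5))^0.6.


y = (52 * 0.033 / (15 * 0.0032^0.5))^0.6 = 1.5258 m


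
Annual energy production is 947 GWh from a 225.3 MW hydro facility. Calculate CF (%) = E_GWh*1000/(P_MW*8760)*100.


CF = 947 * 1000 / (225.3 * 8760) * 100 = 47.9827 %


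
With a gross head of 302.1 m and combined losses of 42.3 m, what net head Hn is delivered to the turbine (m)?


Hn = 302.1 - 42.3 = 259.8000 m


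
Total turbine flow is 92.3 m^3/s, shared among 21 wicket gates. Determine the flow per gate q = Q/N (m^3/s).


q = 92.3 / 21 = 4.3952 m^3/s


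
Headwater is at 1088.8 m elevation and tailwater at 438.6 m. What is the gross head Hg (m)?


Hg = 1088.8 - 438.6 = 650.2000 m


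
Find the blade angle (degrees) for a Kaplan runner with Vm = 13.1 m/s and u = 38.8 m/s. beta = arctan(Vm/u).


beta = arctan(13.1 / 38.8) = 18.6562 degrees


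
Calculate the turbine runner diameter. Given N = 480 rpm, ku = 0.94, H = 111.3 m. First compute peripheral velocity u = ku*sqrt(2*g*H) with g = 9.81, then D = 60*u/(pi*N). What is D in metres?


u = 0.94 * sqrt(2*9.81*111.3) = 43.9263 m/s
D = 60 * 43.9263 / (pi * 480) = 1.7478 m


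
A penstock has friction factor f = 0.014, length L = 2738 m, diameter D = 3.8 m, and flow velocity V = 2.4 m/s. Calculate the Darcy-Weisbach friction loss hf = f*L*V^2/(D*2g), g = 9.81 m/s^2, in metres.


hf = 0.014 * 2738 * 2.4^2 / (3.8 * 2 * 9.81) = 2.9614 m


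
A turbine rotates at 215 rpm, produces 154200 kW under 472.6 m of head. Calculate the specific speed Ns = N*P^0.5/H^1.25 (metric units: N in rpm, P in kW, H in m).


Ns = 215 * 154200^0.5 / 472.6^1.25 = 38.3145


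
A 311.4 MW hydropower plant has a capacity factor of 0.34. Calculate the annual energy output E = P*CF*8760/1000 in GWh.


E = 311.4 * 0.34 * 8760 / 1000 = 927.4738 GWh


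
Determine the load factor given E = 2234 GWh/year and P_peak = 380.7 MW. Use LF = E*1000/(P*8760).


LF = 2234 * 1000 / (380.7 * 8760) = 0.6699


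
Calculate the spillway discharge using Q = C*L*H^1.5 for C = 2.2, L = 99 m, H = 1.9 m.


Q = 2.2 * 99 * 1.9^1.5 = 570.4115 m^3/s


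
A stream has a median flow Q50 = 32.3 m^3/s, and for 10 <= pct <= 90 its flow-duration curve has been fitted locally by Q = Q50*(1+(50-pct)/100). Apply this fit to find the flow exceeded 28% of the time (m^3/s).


Q = 32.3 * (1 + (50 - 28)/100) = 39.4060 m^3/s


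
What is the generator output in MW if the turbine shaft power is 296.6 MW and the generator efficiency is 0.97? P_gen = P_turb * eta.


P_gen = 296.6 * 0.97 = 287.7020 MW


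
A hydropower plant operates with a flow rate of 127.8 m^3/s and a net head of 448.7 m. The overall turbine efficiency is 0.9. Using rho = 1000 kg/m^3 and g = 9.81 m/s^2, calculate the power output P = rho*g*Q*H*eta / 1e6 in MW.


P = 1000 * 9.81 * 127.8 * 448.7 * 0.9 / 1e6 = 506.2889 MW


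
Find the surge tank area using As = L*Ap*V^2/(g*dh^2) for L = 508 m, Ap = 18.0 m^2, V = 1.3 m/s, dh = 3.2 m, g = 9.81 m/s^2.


As = 508 * 18.0 * 1.3^2 / (9.81 * 3.2^2) = 153.8346 m^2


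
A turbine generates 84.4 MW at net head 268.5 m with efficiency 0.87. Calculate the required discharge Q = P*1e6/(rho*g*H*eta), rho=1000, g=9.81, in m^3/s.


Q = 84.4 * 1e6 / (1000 * 9.81 * 268.5 * 0.87) = 36.8307 m^3/s


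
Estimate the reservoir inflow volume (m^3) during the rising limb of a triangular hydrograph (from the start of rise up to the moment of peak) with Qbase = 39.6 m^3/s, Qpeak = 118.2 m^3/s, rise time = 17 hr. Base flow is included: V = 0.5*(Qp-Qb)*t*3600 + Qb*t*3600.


V = 0.5*(118.2 - 39.6)*17*3600 + 39.6*17*3600 = 4.8287e+06 m^3


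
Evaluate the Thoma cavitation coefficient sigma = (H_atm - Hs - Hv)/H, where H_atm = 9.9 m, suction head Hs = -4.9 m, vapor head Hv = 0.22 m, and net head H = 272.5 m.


sigma = (9.9 - (-4.9) - 0.22) / 272.5 = 0.0535


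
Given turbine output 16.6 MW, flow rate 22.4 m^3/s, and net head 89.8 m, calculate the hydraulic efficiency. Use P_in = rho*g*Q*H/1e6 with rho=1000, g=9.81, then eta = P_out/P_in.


P_in = 1000 * 9.81 * 22.4 * 89.8 / 1e6 = 19.7330 MW
eta = 16.6 / 19.7330 = 0.8412


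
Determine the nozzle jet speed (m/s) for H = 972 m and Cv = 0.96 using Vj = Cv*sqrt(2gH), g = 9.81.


Vj = 0.96 * sqrt(2*9.81*972) = 132.5726 m/s


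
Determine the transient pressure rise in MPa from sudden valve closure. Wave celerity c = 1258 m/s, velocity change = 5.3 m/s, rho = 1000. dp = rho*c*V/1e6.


dp = 1000 * 1258 * 5.3 / 1e6 = 6.6674 MPa


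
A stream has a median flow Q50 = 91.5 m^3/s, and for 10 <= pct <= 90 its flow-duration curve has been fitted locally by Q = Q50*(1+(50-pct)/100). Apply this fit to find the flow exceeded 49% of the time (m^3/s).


Q = 91.5 * (1 + (50 - 49)/100) = 92.4150 m^3/s


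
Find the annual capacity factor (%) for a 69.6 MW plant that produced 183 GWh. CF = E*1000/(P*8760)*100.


CF = 183 * 1000 / (69.6 * 8760) * 100 = 30.0150 %


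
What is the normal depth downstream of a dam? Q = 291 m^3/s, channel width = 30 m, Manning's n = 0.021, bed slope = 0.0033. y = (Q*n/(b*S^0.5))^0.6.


y = (291 * 0.021 / (30 * 0.0033^0.5))^0.6 = 2.1372 m


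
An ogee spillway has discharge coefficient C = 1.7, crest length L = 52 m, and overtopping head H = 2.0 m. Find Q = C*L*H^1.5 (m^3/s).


Q = 1.7 * 52 * 2.0^1.5 = 250.0330 m^3/s


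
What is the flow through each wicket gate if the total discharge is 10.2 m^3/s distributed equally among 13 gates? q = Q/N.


q = 10.2 / 13 = 0.7846 m^3/s


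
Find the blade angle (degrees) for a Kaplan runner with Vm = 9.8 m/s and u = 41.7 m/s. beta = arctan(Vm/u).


beta = arctan(9.8 / 41.7) = 13.2252 degrees


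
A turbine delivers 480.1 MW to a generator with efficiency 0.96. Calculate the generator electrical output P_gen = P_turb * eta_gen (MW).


P_gen = 480.1 * 0.96 = 460.8960 MW


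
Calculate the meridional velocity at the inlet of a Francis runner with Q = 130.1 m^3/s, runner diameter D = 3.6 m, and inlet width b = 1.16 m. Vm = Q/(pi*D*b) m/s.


Vm = 130.1 / (pi * 3.6 * 1.16) = 9.9167 m/s


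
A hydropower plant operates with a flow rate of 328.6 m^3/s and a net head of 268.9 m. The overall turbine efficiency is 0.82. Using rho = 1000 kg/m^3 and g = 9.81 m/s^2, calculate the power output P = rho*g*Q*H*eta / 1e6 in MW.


P = 1000 * 9.81 * 328.6 * 268.9 * 0.82 / 1e6 = 710.7899 MW


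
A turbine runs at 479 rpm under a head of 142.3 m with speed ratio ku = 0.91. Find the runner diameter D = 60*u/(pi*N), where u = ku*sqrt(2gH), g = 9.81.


u = 0.91 * sqrt(2*9.81*142.3) = 48.0832 m/s
D = 60 * 48.0832 / (pi * 479) = 1.9172 m


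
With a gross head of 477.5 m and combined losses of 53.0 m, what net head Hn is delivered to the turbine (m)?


Hn = 477.5 - 53.0 = 424.5000 m


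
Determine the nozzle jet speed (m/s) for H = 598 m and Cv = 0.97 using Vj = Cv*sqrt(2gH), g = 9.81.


Vj = 0.97 * sqrt(2*9.81*598) = 105.0683 m/s


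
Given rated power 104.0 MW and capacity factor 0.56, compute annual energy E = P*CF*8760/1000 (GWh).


E = 104.0 * 0.56 * 8760 / 1000 = 510.1824 GWh


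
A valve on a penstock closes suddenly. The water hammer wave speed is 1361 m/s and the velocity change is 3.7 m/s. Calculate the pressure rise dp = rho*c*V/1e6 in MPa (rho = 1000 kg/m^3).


dp = 1000 * 1361 * 3.7 / 1e6 = 5.0357 MPa


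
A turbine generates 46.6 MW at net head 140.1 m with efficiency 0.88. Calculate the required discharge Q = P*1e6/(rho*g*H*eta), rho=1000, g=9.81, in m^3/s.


Q = 46.6 * 1e6 / (1000 * 9.81 * 140.1 * 0.88) = 38.5297 m^3/s


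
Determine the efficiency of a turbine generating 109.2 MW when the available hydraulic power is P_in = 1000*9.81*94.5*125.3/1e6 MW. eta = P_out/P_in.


P_in = 1000 * 9.81 * 94.5 * 125.3 / 1e6 = 116.1587 MW
eta = 109.2 / 116.1587 = 0.9401


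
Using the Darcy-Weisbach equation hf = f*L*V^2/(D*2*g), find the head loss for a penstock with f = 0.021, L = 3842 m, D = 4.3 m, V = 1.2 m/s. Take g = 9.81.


hf = 0.021 * 3842 * 1.2^2 / (4.3 * 2 * 9.81) = 1.3771 m


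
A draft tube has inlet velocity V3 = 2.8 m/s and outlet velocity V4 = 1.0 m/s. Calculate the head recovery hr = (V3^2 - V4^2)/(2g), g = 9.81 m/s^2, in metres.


hr = (2.8^2 - 1.0^2) / (2*9.81) = 0.3486 m


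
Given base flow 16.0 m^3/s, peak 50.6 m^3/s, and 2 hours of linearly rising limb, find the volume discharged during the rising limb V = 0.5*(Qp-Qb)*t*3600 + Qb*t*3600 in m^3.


V = 0.5*(50.6 - 16.0)*2*3600 + 16.0*2*3600 = 239760.0000 m^3


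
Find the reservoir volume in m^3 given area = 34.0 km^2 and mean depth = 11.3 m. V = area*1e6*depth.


V = 34.0 * 1e6 * 11.3 = 3.8420e+08 m^3


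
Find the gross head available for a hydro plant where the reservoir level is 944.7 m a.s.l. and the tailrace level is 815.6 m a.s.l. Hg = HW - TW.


Hg = 944.7 - 815.6 = 129.1000 m


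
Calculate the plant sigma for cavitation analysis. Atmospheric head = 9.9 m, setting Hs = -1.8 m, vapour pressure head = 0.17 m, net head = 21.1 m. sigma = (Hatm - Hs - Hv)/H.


sigma = (9.9 - (-1.8) - 0.17) / 21.1 = 0.5464


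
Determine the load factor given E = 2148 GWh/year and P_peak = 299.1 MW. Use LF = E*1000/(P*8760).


LF = 2148 * 1000 / (299.1 * 8760) = 0.8198


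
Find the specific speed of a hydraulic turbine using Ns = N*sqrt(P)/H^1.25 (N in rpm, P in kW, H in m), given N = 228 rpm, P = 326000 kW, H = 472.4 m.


Ns = 228 * 326000^0.5 / 472.4^1.25 = 59.1094


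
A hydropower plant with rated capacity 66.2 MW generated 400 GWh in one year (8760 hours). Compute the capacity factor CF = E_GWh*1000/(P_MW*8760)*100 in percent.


CF = 400 * 1000 / (66.2 * 8760) * 100 = 68.9760 %


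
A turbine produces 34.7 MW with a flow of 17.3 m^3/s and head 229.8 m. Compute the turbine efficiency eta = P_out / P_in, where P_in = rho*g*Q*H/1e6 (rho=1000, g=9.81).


P_in = 1000 * 9.81 * 17.3 * 229.8 / 1e6 = 39.0000 MW
eta = 34.7 / 39.0000 = 0.8897


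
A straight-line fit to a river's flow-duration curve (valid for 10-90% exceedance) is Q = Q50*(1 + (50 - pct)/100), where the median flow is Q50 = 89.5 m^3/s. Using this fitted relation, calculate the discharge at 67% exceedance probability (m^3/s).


Q = 89.5 * (1 + (50 - 67)/100) = 74.2850 m^3/s


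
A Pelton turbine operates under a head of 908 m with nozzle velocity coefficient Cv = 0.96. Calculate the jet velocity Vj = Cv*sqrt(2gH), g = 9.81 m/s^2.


Vj = 0.96 * sqrt(2*9.81*908) = 128.1338 m/s


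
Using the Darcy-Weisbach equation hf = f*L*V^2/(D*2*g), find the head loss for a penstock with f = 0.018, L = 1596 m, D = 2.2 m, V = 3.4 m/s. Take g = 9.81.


hf = 0.018 * 1596 * 3.4^2 / (2.2 * 2 * 9.81) = 7.6938 m


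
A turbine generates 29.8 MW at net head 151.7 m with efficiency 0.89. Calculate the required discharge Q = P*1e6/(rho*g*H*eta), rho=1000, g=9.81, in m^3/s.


Q = 29.8 * 1e6 / (1000 * 9.81 * 151.7 * 0.89) = 22.4994 m^3/s


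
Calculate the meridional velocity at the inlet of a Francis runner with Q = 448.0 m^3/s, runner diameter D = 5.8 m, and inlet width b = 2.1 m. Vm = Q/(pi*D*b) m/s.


Vm = 448.0 / (pi * 5.8 * 2.1) = 11.7079 m/s


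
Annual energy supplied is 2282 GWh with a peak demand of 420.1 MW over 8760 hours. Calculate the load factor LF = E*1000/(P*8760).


LF = 2282 * 1000 / (420.1 * 8760) = 0.6201


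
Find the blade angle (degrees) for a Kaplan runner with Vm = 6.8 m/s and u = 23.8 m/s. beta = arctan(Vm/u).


beta = arctan(6.8 / 23.8) = 15.9454 degrees


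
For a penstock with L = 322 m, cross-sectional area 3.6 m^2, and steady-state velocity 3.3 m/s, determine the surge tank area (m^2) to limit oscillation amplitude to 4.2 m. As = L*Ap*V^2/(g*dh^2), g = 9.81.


As = 322 * 3.6 * 3.3^2 / (9.81 * 4.2^2) = 72.9489 m^2


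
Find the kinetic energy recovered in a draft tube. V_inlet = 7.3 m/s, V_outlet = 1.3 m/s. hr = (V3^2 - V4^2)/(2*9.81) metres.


hr = (7.3^2 - 1.3^2) / (2*9.81) = 2.6300 m


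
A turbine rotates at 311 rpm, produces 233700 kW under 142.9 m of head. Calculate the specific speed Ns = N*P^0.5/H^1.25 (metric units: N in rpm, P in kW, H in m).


Ns = 311 * 233700^0.5 / 142.9^1.25 = 304.2983


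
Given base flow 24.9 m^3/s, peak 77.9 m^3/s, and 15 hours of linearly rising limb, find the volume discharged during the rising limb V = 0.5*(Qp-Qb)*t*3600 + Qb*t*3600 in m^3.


V = 0.5*(77.9 - 24.9)*15*3600 + 24.9*15*3600 = 2.7756e+06 m^3


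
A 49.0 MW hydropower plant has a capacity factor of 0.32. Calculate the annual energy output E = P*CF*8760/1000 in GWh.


E = 49.0 * 0.32 * 8760 / 1000 = 137.3568 GWh


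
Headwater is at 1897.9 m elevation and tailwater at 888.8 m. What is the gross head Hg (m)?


Hg = 1897.9 - 888.8 = 1009.1000 m


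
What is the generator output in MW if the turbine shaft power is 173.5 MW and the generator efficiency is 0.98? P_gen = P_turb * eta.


P_gen = 173.5 * 0.98 = 170.0300 MW


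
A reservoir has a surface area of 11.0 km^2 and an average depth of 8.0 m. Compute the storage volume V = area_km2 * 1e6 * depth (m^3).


V = 11.0 * 1e6 * 8.0 = 8.8000e+07 m^3


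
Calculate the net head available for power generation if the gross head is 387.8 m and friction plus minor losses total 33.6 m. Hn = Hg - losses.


Hn = 387.8 - 33.6 = 354.2000 m


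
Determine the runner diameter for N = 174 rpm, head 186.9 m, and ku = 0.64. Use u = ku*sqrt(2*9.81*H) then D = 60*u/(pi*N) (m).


u = 0.64 * sqrt(2*9.81*186.9) = 38.7556 m/s
D = 60 * 38.7556 / (pi * 174) = 4.2539 m


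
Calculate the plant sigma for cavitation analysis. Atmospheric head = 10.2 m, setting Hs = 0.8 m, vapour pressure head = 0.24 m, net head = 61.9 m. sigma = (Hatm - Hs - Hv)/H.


sigma = (10.2 - 0.8 - 0.24) / 61.9 = 0.1480


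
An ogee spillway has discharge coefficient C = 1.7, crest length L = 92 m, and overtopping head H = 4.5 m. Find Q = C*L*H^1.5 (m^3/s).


Q = 1.7 * 92 * 4.5^1.5 = 1492.9853 m^3/s


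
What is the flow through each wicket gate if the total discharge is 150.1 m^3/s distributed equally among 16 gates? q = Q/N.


q = 150.1 / 16 = 9.3812 m^3/s


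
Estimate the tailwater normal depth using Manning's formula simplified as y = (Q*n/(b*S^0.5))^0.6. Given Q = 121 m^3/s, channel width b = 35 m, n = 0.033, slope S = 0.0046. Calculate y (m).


y = (121 * 0.033 / (35 * 0.0046^0.5))^0.6 = 1.3662 m


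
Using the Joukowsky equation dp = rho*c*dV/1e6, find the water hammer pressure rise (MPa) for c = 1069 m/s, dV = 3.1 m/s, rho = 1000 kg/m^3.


dp = 1000 * 1069 * 3.1 / 1e6 = 3.3139 MPa


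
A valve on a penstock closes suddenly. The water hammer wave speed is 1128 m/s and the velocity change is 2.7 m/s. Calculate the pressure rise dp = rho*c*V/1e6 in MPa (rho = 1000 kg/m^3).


dp = 1000 * 1128 * 2.7 / 1e6 = 3.0456 MPa


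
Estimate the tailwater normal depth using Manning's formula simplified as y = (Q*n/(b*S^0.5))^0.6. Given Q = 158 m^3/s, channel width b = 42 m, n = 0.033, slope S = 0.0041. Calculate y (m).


y = (158 * 0.033 / (42 * 0.0041^0.5))^0.6 = 1.4877 m


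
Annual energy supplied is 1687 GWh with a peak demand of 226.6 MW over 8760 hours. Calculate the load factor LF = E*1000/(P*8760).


LF = 1687 * 1000 / (226.6 * 8760) = 0.8499


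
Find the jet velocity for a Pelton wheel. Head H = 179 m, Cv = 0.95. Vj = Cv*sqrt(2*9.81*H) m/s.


Vj = 0.95 * sqrt(2*9.81*179) = 56.2989 m/s


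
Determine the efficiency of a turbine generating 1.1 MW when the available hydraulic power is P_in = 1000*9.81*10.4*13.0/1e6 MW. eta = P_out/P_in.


P_in = 1000 * 9.81 * 10.4 * 13.0 / 1e6 = 1.3263 MW
eta = 1.1 / 1.3263 = 0.8294


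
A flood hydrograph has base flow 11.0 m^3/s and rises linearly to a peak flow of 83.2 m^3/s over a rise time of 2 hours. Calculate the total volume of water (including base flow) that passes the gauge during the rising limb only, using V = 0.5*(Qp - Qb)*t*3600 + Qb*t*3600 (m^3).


V = 0.5*(83.2 - 11.0)*2*3600 + 11.0*2*3600 = 339120.0000 m^3


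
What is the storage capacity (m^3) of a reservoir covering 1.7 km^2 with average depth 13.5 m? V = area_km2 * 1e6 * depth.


V = 1.7 * 1e6 * 13.5 = 2.2950e+07 m^3


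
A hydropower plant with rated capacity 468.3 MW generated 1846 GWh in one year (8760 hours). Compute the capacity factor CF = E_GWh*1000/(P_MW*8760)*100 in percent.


CF = 1846 * 1000 / (468.3 * 8760) * 100 = 44.9991 %


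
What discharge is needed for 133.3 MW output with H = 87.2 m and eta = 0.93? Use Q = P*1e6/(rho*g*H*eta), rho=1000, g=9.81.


Q = 133.3 * 1e6 / (1000 * 9.81 * 87.2 * 0.93) = 167.5567 m^3/s


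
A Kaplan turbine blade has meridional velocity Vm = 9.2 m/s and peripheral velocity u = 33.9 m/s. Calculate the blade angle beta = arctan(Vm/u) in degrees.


beta = arctan(9.2 / 33.9) = 15.1836 degrees


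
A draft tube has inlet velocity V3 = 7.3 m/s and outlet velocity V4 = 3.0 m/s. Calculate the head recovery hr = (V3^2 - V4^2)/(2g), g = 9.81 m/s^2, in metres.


hr = (7.3^2 - 3.0^2) / (2*9.81) = 2.2574 m


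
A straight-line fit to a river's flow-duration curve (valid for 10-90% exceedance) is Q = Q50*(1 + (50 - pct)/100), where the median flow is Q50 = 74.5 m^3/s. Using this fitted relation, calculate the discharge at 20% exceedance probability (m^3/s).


Q = 74.5 * (1 + (50 - 20)/100) = 96.8500 m^3/s


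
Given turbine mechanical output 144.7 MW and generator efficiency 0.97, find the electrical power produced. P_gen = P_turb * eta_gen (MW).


P_gen = 144.7 * 0.97 = 140.3590 MW


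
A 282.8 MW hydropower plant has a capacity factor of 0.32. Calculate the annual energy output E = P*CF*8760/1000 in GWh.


E = 282.8 * 0.32 * 8760 / 1000 = 792.7450 GWh


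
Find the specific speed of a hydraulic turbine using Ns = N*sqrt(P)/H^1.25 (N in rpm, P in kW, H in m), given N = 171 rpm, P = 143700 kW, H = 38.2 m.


Ns = 171 * 143700^0.5 / 38.2^1.25 = 682.5670


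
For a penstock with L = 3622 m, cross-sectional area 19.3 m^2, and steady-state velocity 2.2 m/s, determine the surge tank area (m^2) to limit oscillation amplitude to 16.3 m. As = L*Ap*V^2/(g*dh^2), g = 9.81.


As = 3622 * 19.3 * 2.2^2 / (9.81 * 16.3^2) = 129.8096 m^2


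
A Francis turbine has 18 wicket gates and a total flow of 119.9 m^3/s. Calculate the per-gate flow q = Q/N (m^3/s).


q = 119.9 / 18 = 6.6611 m^3/s


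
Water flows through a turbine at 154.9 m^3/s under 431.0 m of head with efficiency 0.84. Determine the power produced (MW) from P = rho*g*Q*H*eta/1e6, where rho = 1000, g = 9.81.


P = 1000 * 9.81 * 154.9 * 431.0 * 0.84 / 1e6 = 550.1448 MW


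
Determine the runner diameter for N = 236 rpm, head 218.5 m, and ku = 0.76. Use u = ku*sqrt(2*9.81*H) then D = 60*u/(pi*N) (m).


u = 0.76 * sqrt(2*9.81*218.5) = 49.7610 m/s
D = 60 * 49.7610 / (pi * 236) = 4.0270 m


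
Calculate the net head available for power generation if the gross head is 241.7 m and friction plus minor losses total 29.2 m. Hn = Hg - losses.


Hn = 241.7 - 29.2 = 212.5000 m


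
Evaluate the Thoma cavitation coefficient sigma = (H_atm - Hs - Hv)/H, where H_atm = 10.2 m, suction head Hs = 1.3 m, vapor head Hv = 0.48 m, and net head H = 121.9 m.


sigma = (10.2 - 1.3 - 0.48) / 121.9 = 0.0691


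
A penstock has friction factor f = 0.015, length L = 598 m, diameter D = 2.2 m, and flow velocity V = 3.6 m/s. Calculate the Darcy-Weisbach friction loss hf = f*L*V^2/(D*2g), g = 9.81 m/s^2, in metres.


hf = 0.015 * 598 * 3.6^2 / (2.2 * 2 * 9.81) = 2.6932 m


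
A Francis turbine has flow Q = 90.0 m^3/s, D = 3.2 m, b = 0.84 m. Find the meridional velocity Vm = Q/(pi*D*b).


Vm = 90.0 / (pi * 3.2 * 0.84) = 10.6577 m/s


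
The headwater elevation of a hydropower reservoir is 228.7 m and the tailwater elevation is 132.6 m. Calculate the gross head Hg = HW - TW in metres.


Hg = 228.7 - 132.6 = 96.1000 m


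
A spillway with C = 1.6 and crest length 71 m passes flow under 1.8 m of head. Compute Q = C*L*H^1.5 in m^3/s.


Q = 1.6 * 71 * 1.8^1.5 = 274.3387 m^3/s


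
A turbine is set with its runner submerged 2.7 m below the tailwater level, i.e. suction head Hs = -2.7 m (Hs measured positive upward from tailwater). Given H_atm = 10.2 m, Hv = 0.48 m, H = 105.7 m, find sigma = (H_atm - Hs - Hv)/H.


sigma = (10.2 - (-2.7) - 0.48) / 105.7 = 0.1175


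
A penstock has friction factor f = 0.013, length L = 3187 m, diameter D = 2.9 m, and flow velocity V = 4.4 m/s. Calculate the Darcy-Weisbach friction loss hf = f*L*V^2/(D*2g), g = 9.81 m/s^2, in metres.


hf = 0.013 * 3187 * 4.4^2 / (2.9 * 2 * 9.81) = 14.0972 m


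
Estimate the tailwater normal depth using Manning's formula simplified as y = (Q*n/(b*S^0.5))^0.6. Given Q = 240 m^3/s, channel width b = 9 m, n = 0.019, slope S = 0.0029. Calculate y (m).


y = (240 * 0.019 / (9 * 0.0029^0.5))^0.6 = 3.8381 m


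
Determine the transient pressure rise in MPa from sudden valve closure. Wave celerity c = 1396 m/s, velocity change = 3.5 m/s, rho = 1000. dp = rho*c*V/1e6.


dp = 1000 * 1396 * 3.5 / 1e6 = 4.8860 MPa


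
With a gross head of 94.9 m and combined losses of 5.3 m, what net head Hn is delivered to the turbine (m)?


Hn = 94.9 - 5.3 = 89.6000 m


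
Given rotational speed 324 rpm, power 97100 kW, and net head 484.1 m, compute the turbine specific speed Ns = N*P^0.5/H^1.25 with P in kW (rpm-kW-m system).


Ns = 324 * 97100^0.5 / 484.1^1.25 = 44.4617


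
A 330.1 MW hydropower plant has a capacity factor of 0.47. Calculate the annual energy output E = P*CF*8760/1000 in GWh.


E = 330.1 * 0.47 * 8760 / 1000 = 1359.0877 GWh


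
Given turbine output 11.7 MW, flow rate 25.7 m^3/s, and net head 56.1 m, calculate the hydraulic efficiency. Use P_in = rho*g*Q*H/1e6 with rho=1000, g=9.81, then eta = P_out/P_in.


P_in = 1000 * 9.81 * 25.7 * 56.1 / 1e6 = 14.1438 MW
eta = 11.7 / 14.1438 = 0.8272


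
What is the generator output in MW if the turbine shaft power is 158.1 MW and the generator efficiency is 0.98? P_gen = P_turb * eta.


P_gen = 158.1 * 0.98 = 154.9380 MW


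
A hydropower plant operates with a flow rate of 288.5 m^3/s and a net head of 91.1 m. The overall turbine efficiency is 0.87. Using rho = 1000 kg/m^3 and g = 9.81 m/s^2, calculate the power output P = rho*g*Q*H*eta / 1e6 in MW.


P = 1000 * 9.81 * 288.5 * 91.1 * 0.87 / 1e6 = 224.3120 MW


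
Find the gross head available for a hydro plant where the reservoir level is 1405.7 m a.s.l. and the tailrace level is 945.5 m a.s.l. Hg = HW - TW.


Hg = 1405.7 - 945.5 = 460.2000 m


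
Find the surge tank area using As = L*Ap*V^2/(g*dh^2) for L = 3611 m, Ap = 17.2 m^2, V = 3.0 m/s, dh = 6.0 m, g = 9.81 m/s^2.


As = 3611 * 17.2 * 3.0^2 / (9.81 * 6.0^2) = 1582.8033 m^2


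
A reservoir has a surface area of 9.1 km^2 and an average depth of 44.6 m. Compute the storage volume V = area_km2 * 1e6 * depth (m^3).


V = 9.1 * 1e6 * 44.6 = 4.0586e+08 m^3


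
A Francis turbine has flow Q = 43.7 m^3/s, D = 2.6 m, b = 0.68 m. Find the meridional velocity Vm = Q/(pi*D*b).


Vm = 43.7 / (pi * 2.6 * 0.68) = 7.8677 m/s


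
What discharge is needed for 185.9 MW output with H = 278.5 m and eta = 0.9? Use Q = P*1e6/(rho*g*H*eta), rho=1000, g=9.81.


Q = 185.9 * 1e6 / (1000 * 9.81 * 278.5 * 0.9) = 75.6036 m^3/s


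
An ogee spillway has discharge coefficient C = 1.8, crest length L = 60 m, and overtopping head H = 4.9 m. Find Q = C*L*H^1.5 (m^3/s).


Q = 1.8 * 60 * 4.9^1.5 = 1171.4341 m^3/s


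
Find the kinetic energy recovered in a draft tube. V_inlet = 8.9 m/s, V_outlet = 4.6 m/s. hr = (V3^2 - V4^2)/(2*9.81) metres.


hr = (8.9^2 - 4.6^2) / (2*9.81) = 2.9587 m


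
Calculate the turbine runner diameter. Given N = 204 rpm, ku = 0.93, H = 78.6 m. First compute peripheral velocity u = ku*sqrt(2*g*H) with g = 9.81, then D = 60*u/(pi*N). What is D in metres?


u = 0.93 * sqrt(2*9.81*78.6) = 36.5211 m/s
D = 60 * 36.5211 / (pi * 204) = 3.4191 m


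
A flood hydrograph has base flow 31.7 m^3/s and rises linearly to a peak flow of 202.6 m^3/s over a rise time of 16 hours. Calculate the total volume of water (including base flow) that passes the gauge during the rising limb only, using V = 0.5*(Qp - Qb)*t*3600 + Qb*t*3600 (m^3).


V = 0.5*(202.6 - 31.7)*16*3600 + 31.7*16*3600 = 6.7478e+06 m^3


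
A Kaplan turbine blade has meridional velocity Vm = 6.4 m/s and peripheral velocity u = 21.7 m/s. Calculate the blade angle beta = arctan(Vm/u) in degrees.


beta = arctan(6.4 / 21.7) = 16.4324 degrees


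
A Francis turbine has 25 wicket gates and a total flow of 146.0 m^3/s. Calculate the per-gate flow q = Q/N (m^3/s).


q = 146.0 / 25 = 5.8400 m^3/s


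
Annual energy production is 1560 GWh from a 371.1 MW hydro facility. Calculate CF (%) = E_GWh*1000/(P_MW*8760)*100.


CF = 1560 * 1000 / (371.1 * 8760) * 100 = 47.9877 %


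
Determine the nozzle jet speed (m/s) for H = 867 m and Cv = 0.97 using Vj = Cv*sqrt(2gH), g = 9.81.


Vj = 0.97 * sqrt(2*9.81*867) = 126.5117 m/s
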